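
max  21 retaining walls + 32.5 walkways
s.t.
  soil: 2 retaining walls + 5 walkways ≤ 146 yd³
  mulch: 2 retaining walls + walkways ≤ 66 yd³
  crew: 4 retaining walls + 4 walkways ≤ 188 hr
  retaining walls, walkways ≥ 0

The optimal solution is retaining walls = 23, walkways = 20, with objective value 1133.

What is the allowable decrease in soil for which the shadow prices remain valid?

80

Binding constraints: soil, mulch. The basis is B = [[2,5],[2,1]] with det -8.
Per unit decrease in soil, x* moves by d = (0.125, -0.25).
The basis stays optimal until walkways reaches 0; allowable decrease = 80 yd³.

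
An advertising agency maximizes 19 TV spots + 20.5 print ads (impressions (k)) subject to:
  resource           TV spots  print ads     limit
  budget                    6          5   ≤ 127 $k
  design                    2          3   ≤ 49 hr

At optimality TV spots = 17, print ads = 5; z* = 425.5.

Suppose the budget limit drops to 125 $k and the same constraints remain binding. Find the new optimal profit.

421.5

Check each constraint at x*: budget 127/127 (tight); design 49/49 (tight).
The binding rows give the dual system: 6·y_budget + 2·y_design = 19 and 5·y_budget + 3·y_design = 20.5.
Solving: y_budget = 2, y_design = 3.5.
Δz = y_budget·Δb = 2 × (-2) = -4, so new z* = 425.5 − 4 = 421.5.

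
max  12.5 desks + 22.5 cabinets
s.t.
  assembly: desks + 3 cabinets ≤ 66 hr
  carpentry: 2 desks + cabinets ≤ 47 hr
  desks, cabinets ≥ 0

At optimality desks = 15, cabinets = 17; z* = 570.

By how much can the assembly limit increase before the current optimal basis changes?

75

Binding constraints: assembly, carpentry. The basis is B = [[1,3],[2,1]] with det -5.
Per unit increase in assembly, x* moves by d = (-0.2, 0.4).
The basis stays optimal until desks reaches 0; allowable increase = 75 hr.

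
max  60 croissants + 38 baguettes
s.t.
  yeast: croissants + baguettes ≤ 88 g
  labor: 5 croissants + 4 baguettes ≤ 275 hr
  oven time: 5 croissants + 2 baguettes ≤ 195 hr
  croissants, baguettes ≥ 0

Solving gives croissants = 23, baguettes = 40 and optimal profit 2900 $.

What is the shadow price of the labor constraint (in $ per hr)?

At the optimum: yeast uses 63 of 88 (slack = 25); labor uses 275 of 275 (binding); oven time uses 195 of 195 (binding).
Since yeast is not tight, its dual is 0.
The binding rows give the dual system: 5·y_labor + 5·y_oven time = 60 and 4·y_labor + 2·y_oven time = 38.
This yields shadow prices y_labor = 7, y_oven time = 5.
Shadow price of labor = 7.

7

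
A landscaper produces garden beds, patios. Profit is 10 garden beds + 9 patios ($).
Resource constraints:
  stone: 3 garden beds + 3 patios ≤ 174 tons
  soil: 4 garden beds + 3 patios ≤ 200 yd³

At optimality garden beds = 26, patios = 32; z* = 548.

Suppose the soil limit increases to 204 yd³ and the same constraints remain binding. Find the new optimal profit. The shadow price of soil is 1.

Δb = 4, so new z* = 548 + (1)·(4) = 548 + 4 = 552.

552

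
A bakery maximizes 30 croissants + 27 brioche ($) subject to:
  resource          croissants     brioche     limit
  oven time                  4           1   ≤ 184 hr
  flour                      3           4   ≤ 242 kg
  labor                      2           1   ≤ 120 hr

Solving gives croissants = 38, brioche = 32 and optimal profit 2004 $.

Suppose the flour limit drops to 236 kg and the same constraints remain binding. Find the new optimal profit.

At the optimum: oven time uses 184 of 184 (binding); flour uses 242 of 242 (binding); labor uses 108 of 120 (slack = 12).
Since labor is not tight, its dual is 0.
Dual feasibility on the basic columns requires 4·y_oven time + 3·y_flour = 30, 1·y_oven time + 4·y_flour = 27.
This yields shadow prices y_oven time = 3, y_flour = 6.
Δz = y_flour·Δb = 6 × (-6) = -36, so new z* = 2004 − 36 = 1968.

1968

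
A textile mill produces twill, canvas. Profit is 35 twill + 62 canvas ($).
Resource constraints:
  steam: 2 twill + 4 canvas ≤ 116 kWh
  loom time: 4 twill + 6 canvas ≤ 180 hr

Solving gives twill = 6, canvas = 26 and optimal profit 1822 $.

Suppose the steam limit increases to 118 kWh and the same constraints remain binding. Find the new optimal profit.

Check each constraint at x*: steam 116/116 (tight); loom time 180/180 (tight).
From A_Bᵀ y = c: 2·y_steam + 4·y_loom time = 35; 4·y_steam + 6·y_loom time = 62.
→ y_steam = 9.5 and y_loom time = 4.
Δz = y_steam·Δb = 9.5 × (2) = 19, so new z* = 1822 + 19 = 1841.

1841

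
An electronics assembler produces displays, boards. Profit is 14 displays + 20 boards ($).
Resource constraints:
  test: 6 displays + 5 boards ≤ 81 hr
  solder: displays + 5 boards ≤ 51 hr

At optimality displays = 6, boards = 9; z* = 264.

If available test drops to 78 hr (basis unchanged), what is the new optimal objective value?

258

Both test and solder are binding at x*.
From A_Bᵀ y = c: 6·y_test + 1·y_solder = 14; 5·y_test + 5·y_solder = 20.
This yields shadow prices y_test = 2, y_solder = 2.
Δz = y_test·Δb = 2 × (-3) = -6, so new z* = 264 − 6 = 258.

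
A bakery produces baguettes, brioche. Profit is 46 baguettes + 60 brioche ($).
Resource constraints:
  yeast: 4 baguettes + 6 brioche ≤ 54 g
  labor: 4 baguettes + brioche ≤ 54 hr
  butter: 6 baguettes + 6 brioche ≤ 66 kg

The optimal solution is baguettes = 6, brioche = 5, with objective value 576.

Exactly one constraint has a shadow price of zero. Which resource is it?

yeast: 54/54 (binding)
labor: 29/54 (slack 25)
butter: 66/66 (binding)
By complementary slackness, a constraint with positive slack has shadow price 0 → labor.

labor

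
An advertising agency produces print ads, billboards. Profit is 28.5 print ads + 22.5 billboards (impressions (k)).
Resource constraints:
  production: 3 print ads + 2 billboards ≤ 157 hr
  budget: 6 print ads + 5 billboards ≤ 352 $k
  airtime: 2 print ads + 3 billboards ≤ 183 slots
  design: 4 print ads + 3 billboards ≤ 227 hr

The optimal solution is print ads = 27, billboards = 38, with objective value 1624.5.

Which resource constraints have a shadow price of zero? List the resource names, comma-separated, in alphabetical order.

production: 157/157 (binding)
budget: 352/352 (binding)
airtime: 168/183 (slack 15)
design: 222/227 (slack 5)
By complementary slackness, a constraint with positive slack has shadow price 0 → airtime, design.

airtime, design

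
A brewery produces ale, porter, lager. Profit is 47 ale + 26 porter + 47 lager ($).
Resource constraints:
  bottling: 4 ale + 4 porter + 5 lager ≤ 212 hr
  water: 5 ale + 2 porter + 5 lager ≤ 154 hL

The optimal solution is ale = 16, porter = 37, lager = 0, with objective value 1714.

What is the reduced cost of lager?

At the optimum: bottling uses 212 of 212 (binding); water uses 154 of 154 (binding).
From A_Bᵀ y = c: 4·y_bottling + 5·y_water = 47; 4·y_bottling + 2·y_water = 26.
Solving: y_bottling = 3, y_water = 7.
Reduced cost of lager: c₃ − yᵀa₃ = 47 − (3·5 + 7·5) = 47 − 50 = -3.

-3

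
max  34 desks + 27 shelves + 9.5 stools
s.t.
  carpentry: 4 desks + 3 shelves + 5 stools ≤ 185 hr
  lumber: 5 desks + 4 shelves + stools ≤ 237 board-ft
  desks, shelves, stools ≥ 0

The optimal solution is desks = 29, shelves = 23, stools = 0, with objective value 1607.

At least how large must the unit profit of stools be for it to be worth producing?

Check each constraint at x*: carpentry 185/185 (tight); lumber 237/237 (tight).
Dual feasibility on the basic columns requires 4·y_carpentry + 5·y_lumber = 34, 3·y_carpentry + 4·y_lumber = 27.
This yields shadow prices y_carpentry = 1, y_lumber = 6.
stools enters the basis when its profit ≥ yᵀa₃ = 1·5 + 6·1 = 11.

11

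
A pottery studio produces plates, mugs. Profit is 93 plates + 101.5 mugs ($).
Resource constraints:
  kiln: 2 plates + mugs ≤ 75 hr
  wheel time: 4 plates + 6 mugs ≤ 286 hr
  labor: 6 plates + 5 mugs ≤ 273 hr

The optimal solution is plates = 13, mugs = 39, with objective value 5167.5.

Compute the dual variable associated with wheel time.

9

Binding: wheel time and labor. Non-binding: kiln (10 unused).
Since kiln is not tight, its dual is 0.
Dual feasibility on the basic columns requires 4·y_wheel time + 6·y_labor = 93, 6·y_wheel time + 5·y_labor = 101.5.
→ y_wheel time = 9 and y_labor = 9.5.
Shadow price of wheel time = 9.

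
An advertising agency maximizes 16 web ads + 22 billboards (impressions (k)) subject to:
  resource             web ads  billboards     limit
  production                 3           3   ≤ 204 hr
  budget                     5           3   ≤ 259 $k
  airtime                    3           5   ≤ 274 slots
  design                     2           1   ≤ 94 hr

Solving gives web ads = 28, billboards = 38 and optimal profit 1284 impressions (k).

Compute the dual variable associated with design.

2

Binding: airtime and design. Non-binding: production (6 unused), budget (5 unused).
By complementary slackness, y = 0 for the non-binding constraints.
From A_Bᵀ y = c: 3·y_airtime + 2·y_design = 16; 5·y_airtime + 1·y_design = 22.
Solving: y_airtime = 4, y_design = 2.
Shadow price of design = 2.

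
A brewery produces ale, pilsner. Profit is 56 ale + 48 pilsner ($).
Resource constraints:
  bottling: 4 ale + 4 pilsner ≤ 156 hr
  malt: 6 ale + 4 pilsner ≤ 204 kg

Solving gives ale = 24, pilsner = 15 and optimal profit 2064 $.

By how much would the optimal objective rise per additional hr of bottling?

8

Both bottling and malt are binding at x*.
The binding rows give the dual system: 4·y_bottling + 6·y_malt = 56 and 4·y_bottling + 4·y_malt = 48.
This yields shadow prices y_bottling = 8, y_malt = 4.
Shadow price of bottling = 8.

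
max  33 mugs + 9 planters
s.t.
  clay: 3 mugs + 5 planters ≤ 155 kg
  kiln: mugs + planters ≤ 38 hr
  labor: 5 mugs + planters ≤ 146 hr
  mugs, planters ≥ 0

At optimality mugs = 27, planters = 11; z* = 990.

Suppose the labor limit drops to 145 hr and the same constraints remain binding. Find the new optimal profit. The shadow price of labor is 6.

984

Δb = -1, so new z* = 990 + (6)·(-1) = 990 − 6 = 984.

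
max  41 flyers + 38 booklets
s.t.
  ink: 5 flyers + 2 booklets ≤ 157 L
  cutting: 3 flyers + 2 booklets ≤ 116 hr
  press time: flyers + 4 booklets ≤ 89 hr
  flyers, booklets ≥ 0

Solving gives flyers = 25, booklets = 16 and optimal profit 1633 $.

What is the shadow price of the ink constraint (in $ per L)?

7

Binding: ink and press time. Non-binding: cutting (9 unused).
Since cutting is not tight, its dual is 0.
The binding rows give the dual system: 5·y_ink + 1·y_press time = 41 and 2·y_ink + 4·y_press time = 38.
Solving: y_ink = 7, y_press time = 6.
Shadow price of ink = 7.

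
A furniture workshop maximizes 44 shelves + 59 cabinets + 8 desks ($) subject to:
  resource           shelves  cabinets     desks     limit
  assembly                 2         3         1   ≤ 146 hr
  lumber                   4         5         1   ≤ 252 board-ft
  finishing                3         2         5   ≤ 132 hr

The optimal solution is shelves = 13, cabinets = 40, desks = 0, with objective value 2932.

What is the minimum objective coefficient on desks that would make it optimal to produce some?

Check each constraint at x*: assembly 146/146 (tight); lumber 252/252 (tight); finishing 119/132 (slack 13).
Since finishing is not tight, its dual is 0.
From A_Bᵀ y = c: 2·y_assembly + 4·y_lumber = 44; 3·y_assembly + 5·y_lumber = 59.
This yields shadow prices y_assembly = 8, y_lumber = 7.
desks enters the basis when its profit ≥ yᵀa₃ = 8·1 + 7·1 = 15.

15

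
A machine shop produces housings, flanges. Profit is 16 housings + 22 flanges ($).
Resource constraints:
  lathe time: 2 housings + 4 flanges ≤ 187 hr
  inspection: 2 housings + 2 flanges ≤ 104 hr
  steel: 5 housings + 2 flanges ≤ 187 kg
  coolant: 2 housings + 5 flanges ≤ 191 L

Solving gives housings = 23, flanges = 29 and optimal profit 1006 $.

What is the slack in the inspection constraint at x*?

0

inspection used = 2·23 + 2·29 = 104; slack = 104 − 104 = 0.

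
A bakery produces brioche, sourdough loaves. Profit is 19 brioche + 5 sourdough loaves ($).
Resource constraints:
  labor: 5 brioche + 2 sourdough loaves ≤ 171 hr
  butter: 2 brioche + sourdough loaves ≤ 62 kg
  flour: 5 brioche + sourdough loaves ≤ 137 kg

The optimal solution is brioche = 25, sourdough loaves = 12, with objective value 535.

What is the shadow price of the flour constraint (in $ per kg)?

3

Binding: butter and flour. Non-binding: labor (22 unused).
Since labor is not tight, its dual is 0.
From A_Bᵀ y = c: 2·y_butter + 5·y_flour = 19; 1·y_butter + 1·y_flour = 5.
This yields shadow prices y_butter = 2, y_flour = 3.
Shadow price of flour = 3.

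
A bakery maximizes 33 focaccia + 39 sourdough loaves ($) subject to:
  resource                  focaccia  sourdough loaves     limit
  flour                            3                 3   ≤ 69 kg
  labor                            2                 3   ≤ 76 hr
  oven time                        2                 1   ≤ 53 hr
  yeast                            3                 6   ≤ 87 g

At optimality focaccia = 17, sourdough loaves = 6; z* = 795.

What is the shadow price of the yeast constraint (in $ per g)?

Binding: flour and yeast. Non-binding: labor (24 unused), oven time (13 unused).
Slack constraints have shadow price 0 (complementary slackness).
From A_Bᵀ y = c: 3·y_flour + 3·y_yeast = 33; 3·y_flour + 6·y_yeast = 39.
Solving: y_flour = 9, y_yeast = 2.
Shadow price of yeast = 2.

2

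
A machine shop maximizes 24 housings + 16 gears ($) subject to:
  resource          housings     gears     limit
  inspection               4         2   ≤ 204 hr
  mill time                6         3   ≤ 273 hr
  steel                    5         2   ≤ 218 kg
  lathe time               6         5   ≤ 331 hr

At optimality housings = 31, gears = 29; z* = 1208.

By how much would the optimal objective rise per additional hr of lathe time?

2

At the optimum: inspection uses 182 of 204 (slack = 22); mill time uses 273 of 273 (binding); steel uses 213 of 218 (slack = 5); lathe time uses 331 of 331 (binding).
Since inspection, steel are not tight, their duals are 0.
From A_Bᵀ y = c: 6·y_mill time + 6·y_lathe time = 24; 3·y_mill time + 5·y_lathe time = 16.
→ y_mill time = 2 and y_lathe time = 2.
Shadow price of lathe time = 2.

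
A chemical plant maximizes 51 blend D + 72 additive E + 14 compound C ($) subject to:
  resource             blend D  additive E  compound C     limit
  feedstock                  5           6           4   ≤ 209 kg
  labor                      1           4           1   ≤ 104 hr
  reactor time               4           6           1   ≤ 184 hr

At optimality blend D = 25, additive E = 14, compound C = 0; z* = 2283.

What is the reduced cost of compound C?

-7

Binding: feedstock and reactor time. Non-binding: labor (23 unused).
Since labor is not tight, its dual is 0.
Dual feasibility on the basic columns requires 5·y_feedstock + 4·y_reactor time = 51, 6·y_feedstock + 6·y_reactor time = 72.
This yields shadow prices y_feedstock = 3, y_reactor time = 9.
Reduced cost of compound C: c₃ − yᵀa₃ = 14 − (3·4 + 9·1) = 14 − 21 = -7.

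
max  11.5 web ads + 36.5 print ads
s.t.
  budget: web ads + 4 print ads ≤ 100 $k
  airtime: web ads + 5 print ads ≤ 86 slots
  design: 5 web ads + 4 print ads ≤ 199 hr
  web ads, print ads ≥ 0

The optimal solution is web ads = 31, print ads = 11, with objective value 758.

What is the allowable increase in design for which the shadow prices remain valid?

Binding constraints: airtime, design. The basis is B = [[1,5],[5,4]] with det -21.
Per unit increase in design, x* moves by d = (0.2381, -0.0476).
The basis stays optimal until print ads reaches 0; allowable increase = 231 hr.

231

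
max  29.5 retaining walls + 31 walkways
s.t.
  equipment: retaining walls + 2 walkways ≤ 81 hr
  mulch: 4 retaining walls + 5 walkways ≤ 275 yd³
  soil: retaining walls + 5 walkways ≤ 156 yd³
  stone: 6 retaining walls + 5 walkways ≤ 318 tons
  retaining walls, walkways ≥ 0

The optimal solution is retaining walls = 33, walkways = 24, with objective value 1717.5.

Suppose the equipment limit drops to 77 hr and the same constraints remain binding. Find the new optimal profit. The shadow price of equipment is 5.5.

1695.5

Δb = -4, so new z* = 1717.5 + (5.5)·(-4) = 1717.5 − 22 = 1695.5.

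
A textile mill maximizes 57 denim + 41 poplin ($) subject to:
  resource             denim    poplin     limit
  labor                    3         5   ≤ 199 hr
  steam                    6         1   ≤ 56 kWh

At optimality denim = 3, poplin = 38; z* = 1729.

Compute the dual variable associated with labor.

At the optimum: labor uses 199 of 199 (binding); steam uses 56 of 56 (binding).
The binding rows give the dual system: 3·y_labor + 6·y_steam = 57 and 5·y_labor + 1·y_steam = 41.
→ y_labor = 7 and y_steam = 6.
Shadow price of labor = 7.

7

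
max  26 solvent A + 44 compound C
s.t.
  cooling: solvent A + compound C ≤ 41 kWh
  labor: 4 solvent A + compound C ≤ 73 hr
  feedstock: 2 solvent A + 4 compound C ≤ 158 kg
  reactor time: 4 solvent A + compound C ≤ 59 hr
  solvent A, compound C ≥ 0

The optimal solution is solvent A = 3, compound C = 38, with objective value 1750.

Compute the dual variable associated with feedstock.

At the optimum: cooling uses 41 of 41 (binding); labor uses 50 of 73 (slack = 23); feedstock uses 158 of 158 (binding); reactor time uses 50 of 59 (slack = 9).
Slack constraints have shadow price 0 (complementary slackness).
From A_Bᵀ y = c: 1·y_cooling + 2·y_feedstock = 26; 1·y_cooling + 4·y_feedstock = 44.
Solving: y_cooling = 8, y_feedstock = 9.
Shadow price of feedstock = 9.

9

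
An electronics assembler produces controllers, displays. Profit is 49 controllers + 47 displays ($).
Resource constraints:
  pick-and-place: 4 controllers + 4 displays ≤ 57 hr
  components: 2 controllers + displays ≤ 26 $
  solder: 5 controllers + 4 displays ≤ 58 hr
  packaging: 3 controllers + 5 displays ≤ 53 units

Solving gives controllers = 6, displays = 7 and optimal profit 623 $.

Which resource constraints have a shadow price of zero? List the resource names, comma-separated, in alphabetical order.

components, pick-and-place

pick-and-place: 52/57 (slack 5)
components: 19/26 (slack 7)
solder: 58/58 (binding)
packaging: 53/53 (binding)
By complementary slackness, a constraint with positive slack has shadow price 0 → components, pick-and-place.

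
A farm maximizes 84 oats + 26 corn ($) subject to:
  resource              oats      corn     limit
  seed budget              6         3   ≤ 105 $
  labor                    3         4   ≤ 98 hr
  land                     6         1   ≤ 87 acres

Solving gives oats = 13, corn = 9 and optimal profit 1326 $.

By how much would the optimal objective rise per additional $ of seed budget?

Check each constraint at x*: seed budget 105/105 (tight); labor 75/98 (slack 23); land 87/87 (tight).
Since labor is not tight, its dual is 0.
Dual feasibility on the basic columns requires 6·y_seed budget + 6·y_land = 84, 3·y_seed budget + 1·y_land = 26.
Solving: y_seed budget = 6, y_land = 8.
Shadow price of seed budget = 6.

6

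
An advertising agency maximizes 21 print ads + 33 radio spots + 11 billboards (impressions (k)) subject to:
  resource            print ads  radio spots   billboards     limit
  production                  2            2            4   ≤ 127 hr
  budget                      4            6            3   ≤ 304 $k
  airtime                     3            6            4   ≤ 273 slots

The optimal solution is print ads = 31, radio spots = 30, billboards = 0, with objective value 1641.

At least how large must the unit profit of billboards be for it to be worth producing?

17.5

At the optimum: production uses 122 of 127 (slack = 5); budget uses 304 of 304 (binding); airtime uses 273 of 273 (binding).
Since production is not tight, its dual is 0.
The binding rows give the dual system: 4·y_budget + 3·y_airtime = 21 and 6·y_budget + 6·y_airtime = 33.
Solving: y_budget = 4.5, y_airtime = 1.
billboards enters the basis when its profit ≥ yᵀa₃ = 4.5·3 + 1·4 = 17.5.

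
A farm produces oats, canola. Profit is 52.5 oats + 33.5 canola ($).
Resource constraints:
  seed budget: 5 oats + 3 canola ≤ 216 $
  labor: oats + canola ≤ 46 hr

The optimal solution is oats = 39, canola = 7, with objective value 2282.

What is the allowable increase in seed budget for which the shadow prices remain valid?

Binding constraints: seed budget, labor. The basis is B = [[5,3],[1,1]] with det 2.
Per unit increase in seed budget, x* moves by d = (0.5, -0.5).
The basis stays optimal until canola reaches 0; allowable increase = 14 $.

14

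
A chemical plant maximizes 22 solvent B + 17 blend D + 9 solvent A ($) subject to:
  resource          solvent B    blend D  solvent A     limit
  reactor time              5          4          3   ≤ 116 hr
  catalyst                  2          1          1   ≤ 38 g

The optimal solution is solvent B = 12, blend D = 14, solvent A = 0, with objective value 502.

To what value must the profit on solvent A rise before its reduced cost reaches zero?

13

Both reactor time and catalyst are binding at x*.
From A_Bᵀ y = c: 5·y_reactor time + 2·y_catalyst = 22; 4·y_reactor time + 1·y_catalyst = 17.
Solving: y_reactor time = 4, y_catalyst = 1.
solvent A enters the basis when its profit ≥ yᵀa₃ = 4·3 + 1·1 = 13.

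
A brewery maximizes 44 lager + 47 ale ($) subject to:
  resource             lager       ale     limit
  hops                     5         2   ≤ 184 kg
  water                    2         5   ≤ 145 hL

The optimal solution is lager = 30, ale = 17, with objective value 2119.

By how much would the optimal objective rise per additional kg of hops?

6

At the optimum: hops uses 184 of 184 (binding); water uses 145 of 145 (binding).
From A_Bᵀ y = c: 5·y_hops + 2·y_water = 44; 2·y_hops + 5·y_water = 47.
This yields shadow prices y_hops = 6, y_water = 7.
Shadow price of hops = 6.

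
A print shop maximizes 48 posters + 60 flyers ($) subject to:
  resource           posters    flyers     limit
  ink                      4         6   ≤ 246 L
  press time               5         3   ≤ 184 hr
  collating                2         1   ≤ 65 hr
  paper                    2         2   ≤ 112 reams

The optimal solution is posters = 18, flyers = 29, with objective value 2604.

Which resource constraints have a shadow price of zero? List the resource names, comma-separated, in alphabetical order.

ink: 246/246 (binding)
press time: 177/184 (slack 7)
collating: 65/65 (binding)
paper: 94/112 (slack 18)
By complementary slackness, a constraint with positive slack has shadow price 0 → paper, press time.

paper, press time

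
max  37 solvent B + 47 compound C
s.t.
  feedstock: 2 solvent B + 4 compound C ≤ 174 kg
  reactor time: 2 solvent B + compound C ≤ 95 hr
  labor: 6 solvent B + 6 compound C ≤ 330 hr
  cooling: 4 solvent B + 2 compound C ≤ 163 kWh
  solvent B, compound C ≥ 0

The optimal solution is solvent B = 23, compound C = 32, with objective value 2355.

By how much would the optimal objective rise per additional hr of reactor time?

Check each constraint at x*: feedstock 174/174 (tight); reactor time 78/95 (slack 17); labor 330/330 (tight); cooling 156/163 (slack 7).
Since reactor time, cooling are not tight, their duals are 0.
Dual feasibility on the basic columns requires 2·y_feedstock + 6·y_labor = 37, 4·y_feedstock + 6·y_labor = 47.
This yields shadow prices y_feedstock = 5, y_labor = 4.5.
Shadow price of reactor time = 0.

0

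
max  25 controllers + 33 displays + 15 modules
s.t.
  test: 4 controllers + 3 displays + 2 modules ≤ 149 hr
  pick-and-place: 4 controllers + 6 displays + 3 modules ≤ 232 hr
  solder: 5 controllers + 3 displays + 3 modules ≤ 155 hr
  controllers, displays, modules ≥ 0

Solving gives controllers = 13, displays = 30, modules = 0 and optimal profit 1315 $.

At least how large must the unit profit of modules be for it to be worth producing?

Binding: pick-and-place and solder. Non-binding: test (7 unused).
Slack constraints have shadow price 0 (complementary slackness).
Dual feasibility on the basic columns requires 4·y_pick-and-place + 5·y_solder = 25, 6·y_pick-and-place + 3·y_solder = 33.
→ y_pick-and-place = 5 and y_solder = 1.
modules enters the basis when its profit ≥ yᵀa₃ = 5·3 + 1·3 = 18.

18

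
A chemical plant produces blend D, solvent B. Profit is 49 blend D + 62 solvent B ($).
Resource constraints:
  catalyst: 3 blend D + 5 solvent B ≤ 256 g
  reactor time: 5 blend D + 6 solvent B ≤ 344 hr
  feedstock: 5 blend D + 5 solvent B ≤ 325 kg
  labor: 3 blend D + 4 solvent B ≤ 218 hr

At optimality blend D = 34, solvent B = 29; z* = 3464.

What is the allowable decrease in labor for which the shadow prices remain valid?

4

Binding constraints: reactor time, labor. The basis is B = [[5,6],[3,4]] with det 2.
Per unit decrease in labor, x* moves by d = (3, -2.5).
The basis stays optimal until feedstock becomes binding; allowable decrease = 4 hr.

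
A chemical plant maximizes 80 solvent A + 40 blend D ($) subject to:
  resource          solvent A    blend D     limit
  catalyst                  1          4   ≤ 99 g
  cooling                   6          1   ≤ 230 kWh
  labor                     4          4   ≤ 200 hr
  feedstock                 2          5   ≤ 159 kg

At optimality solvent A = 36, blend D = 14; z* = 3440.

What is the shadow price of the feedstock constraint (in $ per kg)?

Check each constraint at x*: catalyst 92/99 (slack 7); cooling 230/230 (tight); labor 200/200 (tight); feedstock 142/159 (slack 17).
By complementary slackness, y = 0 for the non-binding constraints.
From A_Bᵀ y = c: 6·y_cooling + 4·y_labor = 80; 1·y_cooling + 4·y_labor = 40.
→ y_cooling = 8 and y_labor = 8.
Shadow price of feedstock = 0.

0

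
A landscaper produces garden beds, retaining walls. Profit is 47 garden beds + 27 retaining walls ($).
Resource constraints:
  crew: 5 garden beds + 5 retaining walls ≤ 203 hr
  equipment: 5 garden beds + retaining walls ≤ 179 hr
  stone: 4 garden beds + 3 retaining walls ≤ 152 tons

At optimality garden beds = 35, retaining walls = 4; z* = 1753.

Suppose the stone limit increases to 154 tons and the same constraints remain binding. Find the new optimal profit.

At the optimum: crew uses 195 of 203 (slack = 8); equipment uses 179 of 179 (binding); stone uses 152 of 152 (binding).
By complementary slackness, y = 0 for the non-binding constraint.
From A_Bᵀ y = c: 5·y_equipment + 4·y_stone = 47; 1·y_equipment + 3·y_stone = 27.
Solving: y_equipment = 3, y_stone = 8.
Δz = y_stone·Δb = 8 × (2) = 16, so new z* = 1753 + 16 = 1769.

1769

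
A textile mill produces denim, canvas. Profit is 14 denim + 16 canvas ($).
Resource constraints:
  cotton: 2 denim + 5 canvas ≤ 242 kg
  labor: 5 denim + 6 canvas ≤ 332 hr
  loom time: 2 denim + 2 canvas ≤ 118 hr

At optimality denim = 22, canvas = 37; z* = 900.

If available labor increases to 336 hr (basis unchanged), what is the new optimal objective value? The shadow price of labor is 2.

Δb = 4, so new z* = 900 + (2)·(4) = 900 + 8 = 908.

908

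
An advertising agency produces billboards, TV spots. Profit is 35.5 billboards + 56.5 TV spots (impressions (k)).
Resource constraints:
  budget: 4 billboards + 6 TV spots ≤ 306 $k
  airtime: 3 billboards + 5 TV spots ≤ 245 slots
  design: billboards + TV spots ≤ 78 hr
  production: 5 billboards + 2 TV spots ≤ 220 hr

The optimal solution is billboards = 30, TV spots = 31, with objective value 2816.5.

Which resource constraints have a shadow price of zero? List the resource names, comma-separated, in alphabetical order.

budget: 306/306 (binding)
airtime: 245/245 (binding)
design: 61/78 (slack 17)
production: 212/220 (slack 8)
By complementary slackness, a constraint with positive slack has shadow price 0 → design, production.

design, production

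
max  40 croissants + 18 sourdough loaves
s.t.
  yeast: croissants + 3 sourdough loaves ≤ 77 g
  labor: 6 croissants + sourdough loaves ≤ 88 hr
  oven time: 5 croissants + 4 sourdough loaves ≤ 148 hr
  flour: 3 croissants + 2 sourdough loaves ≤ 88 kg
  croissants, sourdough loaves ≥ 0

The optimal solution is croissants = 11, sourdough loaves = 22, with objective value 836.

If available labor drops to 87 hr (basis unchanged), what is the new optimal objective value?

830

Binding: yeast and labor. Non-binding: oven time (5 unused), flour (11 unused).
Since oven time, flour are not tight, their duals are 0.
From A_Bᵀ y = c: 1·y_yeast + 6·y_labor = 40; 3·y_yeast + 1·y_labor = 18.
→ y_yeast = 4 and y_labor = 6.
Δz = y_labor·Δb = 6 × (-1) = -6, so new z* = 836 − 6 = 830.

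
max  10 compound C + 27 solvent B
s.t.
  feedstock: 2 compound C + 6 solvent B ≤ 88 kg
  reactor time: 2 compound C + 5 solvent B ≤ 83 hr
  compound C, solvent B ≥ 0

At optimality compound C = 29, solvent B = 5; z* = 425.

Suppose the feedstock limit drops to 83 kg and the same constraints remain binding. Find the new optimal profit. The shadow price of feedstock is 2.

Δb = -5, so new z* = 425 + (2)·(-5) = 425 − 10 = 415.

415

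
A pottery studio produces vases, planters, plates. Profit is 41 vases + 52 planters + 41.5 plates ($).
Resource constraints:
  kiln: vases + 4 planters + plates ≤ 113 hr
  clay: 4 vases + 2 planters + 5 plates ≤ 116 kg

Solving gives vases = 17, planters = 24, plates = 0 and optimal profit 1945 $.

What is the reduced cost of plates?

At the optimum: kiln uses 113 of 113 (binding); clay uses 116 of 116 (binding).
Dual feasibility on the basic columns requires 1·y_kiln + 4·y_clay = 41, 4·y_kiln + 2·y_clay = 52.
This yields shadow prices y_kiln = 9, y_clay = 8.
Reduced cost of plates: c₃ − yᵀa₃ = 41.5 − (9·1 + 8·5) = 41.5 − 49 = -7.5.

-7.5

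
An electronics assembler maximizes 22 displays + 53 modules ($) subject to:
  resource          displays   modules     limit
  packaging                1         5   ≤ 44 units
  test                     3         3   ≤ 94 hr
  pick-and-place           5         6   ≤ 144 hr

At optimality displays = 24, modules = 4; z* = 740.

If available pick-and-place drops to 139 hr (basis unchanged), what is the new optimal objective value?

725

Binding: packaging and pick-and-place. Non-binding: test (10 unused).
By complementary slackness, y = 0 for the non-binding constraint.
Dual feasibility on the basic columns requires 1·y_packaging + 5·y_pick-and-place = 22, 5·y_packaging + 6·y_pick-and-place = 53.
Solving: y_packaging = 7, y_pick-and-place = 3.
Δz = y_pick-and-place·Δb = 3 × (-5) = -15, so new z* = 740 − 15 = 725.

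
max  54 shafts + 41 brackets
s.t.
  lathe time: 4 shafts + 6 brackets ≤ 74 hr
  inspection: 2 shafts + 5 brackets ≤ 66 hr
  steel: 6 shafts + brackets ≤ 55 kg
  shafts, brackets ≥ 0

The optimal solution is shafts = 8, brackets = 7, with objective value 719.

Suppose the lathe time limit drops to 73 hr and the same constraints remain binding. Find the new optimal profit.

713

Binding: lathe time and steel. Non-binding: inspection (15 unused).
Slack constraints have shadow price 0 (complementary slackness).
From A_Bᵀ y = c: 4·y_lathe time + 6·y_steel = 54; 6·y_lathe time + 1·y_steel = 41.
→ y_lathe time = 6 and y_steel = 5.
Δz = y_lathe time·Δb = 6 × (-1) = -6, so new z* = 719 − 6 = 713.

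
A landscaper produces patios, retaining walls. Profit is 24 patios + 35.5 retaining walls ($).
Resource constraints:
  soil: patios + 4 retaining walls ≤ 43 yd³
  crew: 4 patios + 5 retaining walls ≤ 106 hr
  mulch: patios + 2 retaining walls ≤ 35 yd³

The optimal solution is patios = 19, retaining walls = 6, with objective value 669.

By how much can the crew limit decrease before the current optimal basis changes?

52.25

Binding constraints: soil, crew. The basis is B = [[1,4],[4,5]] with det -11.
Per unit decrease in crew, x* moves by d = (-0.3636, 0.0909).
The basis stays optimal until patios reaches 0; allowable decrease = 52.25 hr.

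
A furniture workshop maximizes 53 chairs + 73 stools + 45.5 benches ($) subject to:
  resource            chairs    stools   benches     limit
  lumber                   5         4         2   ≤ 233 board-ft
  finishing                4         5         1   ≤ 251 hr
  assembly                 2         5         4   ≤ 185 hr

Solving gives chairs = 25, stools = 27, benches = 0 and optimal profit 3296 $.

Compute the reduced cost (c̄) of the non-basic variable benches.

-4.5

At the optimum: lumber uses 233 of 233 (binding); finishing uses 235 of 251 (slack = 16); assembly uses 185 of 185 (binding).
By complementary slackness, y = 0 for the non-binding constraint.
Dual feasibility on the basic columns requires 5·y_lumber + 2·y_assembly = 53, 4·y_lumber + 5·y_assembly = 73.
Solving: y_lumber = 7, y_assembly = 9.
Reduced cost of benches: c₃ − yᵀa₃ = 45.5 − (7·2 + 9·4) = 45.5 − 50 = -4.5.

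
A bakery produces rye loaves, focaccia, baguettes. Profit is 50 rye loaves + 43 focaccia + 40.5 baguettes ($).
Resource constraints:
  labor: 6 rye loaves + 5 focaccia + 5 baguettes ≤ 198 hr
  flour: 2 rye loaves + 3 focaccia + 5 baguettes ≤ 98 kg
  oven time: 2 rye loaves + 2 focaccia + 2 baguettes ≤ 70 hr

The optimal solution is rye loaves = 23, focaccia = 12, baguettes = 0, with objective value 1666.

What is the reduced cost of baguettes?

-2.5

Check each constraint at x*: labor 198/198 (tight); flour 82/98 (slack 16); oven time 70/70 (tight).
Since flour is not tight, its dual is 0.
Dual feasibility on the basic columns requires 6·y_labor + 2·y_oven time = 50, 5·y_labor + 2·y_oven time = 43.
This yields shadow prices y_labor = 7, y_oven time = 4.
Reduced cost of baguettes: c₃ − yᵀa₃ = 40.5 − (7·5 + 4·2) = 40.5 − 43 = -2.5.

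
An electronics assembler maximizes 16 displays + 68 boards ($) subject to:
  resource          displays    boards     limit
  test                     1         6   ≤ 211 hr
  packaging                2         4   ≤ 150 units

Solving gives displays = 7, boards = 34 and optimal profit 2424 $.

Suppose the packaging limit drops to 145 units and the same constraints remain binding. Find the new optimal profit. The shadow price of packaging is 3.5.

2406.5

Δb = -5, so new z* = 2424 + (3.5)·(-5) = 2424 − 17.5 = 2406.5.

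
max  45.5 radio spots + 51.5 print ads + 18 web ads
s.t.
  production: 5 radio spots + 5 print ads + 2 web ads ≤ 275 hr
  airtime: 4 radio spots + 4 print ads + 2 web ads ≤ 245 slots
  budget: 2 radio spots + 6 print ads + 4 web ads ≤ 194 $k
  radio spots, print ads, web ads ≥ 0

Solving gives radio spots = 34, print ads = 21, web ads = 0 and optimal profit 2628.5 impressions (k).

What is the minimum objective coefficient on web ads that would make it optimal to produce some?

23

At the optimum: production uses 275 of 275 (binding); airtime uses 220 of 245 (slack = 25); budget uses 194 of 194 (binding).
Since airtime is not tight, its dual is 0.
The binding rows give the dual system: 5·y_production + 2·y_budget = 45.5 and 5·y_production + 6·y_budget = 51.5.
→ y_production = 8.5 and y_budget = 1.5.
web ads enters the basis when its profit ≥ yᵀa₃ = 8.5·2 + 1.5·4 = 23.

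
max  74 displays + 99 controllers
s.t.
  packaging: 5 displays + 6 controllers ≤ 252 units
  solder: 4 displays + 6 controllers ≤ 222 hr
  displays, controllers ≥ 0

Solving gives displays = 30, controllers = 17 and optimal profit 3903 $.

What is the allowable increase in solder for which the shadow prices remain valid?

Binding constraints: packaging, solder. The basis is B = [[5,6],[4,6]] with det 6.
Per unit increase in solder, x* moves by d = (-1, 0.8333).
The basis stays optimal until displays reaches 0; allowable increase = 30 hr.

30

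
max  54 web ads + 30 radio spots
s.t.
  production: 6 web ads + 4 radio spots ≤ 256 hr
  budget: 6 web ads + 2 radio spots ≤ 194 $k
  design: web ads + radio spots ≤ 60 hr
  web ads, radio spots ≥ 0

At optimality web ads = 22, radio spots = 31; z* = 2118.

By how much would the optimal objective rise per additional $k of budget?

3

Binding: production and budget. Non-binding: design (7 unused).
Since design is not tight, its dual is 0.
Dual feasibility on the basic columns requires 6·y_production + 6·y_budget = 54, 4·y_production + 2·y_budget = 30.
→ y_production = 6 and y_budget = 3.
Shadow price of budget = 3.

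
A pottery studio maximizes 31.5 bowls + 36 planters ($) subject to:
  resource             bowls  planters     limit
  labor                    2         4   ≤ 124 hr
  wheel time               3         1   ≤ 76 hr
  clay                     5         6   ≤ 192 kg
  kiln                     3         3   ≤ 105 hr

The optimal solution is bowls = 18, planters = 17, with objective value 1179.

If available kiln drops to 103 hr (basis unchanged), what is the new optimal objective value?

1173

Binding: clay and kiln. Non-binding: labor (20 unused), wheel time (5 unused).
Slack constraints have shadow price 0 (complementary slackness).
From A_Bᵀ y = c: 5·y_clay + 3·y_kiln = 31.5; 6·y_clay + 3·y_kiln = 36.
Solving: y_clay = 4.5, y_kiln = 3.
Δz = y_kiln·Δb = 3 × (-2) = -6, so new z* = 1179 − 6 = 1173.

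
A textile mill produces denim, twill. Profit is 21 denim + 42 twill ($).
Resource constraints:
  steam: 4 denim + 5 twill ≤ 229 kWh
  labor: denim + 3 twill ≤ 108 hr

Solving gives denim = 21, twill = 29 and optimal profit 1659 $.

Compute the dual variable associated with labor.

Check each constraint at x*: steam 229/229 (tight); labor 108/108 (tight).
Dual feasibility on the basic columns requires 4·y_steam + 1·y_labor = 21, 5·y_steam + 3·y_labor = 42.
Solving: y_steam = 3, y_labor = 9.
Shadow price of labor = 9.

9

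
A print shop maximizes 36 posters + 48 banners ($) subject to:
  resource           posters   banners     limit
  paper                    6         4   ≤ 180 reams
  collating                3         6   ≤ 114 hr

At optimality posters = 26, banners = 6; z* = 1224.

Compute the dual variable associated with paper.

3

At the optimum: paper uses 180 of 180 (binding); collating uses 114 of 114 (binding).
From A_Bᵀ y = c: 6·y_paper + 3·y_collating = 36; 4·y_paper + 6·y_collating = 48.
→ y_paper = 3 and y_collating = 6.
Shadow price of paper = 3.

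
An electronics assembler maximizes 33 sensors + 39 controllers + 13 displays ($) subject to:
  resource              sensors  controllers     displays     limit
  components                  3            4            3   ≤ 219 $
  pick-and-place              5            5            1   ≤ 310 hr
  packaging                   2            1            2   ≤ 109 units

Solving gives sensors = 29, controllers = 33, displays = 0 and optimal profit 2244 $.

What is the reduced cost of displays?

Binding: components and pick-and-place. Non-binding: packaging (18 unused).
Since packaging is not tight, its dual is 0.
From A_Bᵀ y = c: 3·y_components + 5·y_pick-and-place = 33; 4·y_components + 5·y_pick-and-place = 39.
Solving: y_components = 6, y_pick-and-place = 3.
Reduced cost of displays: c₃ − yᵀa₃ = 13 − (6·3 + 3·1) = 13 − 21 = -8.

-8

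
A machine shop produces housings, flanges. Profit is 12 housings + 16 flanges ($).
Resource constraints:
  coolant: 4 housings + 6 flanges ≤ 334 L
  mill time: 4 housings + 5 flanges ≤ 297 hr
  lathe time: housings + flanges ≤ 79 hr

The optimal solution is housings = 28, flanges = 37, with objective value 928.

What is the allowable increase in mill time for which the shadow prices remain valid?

28

Binding constraints: coolant, mill time. The basis is B = [[4,6],[4,5]] with det -4.
Per unit increase in mill time, x* moves by d = (1.5, -1).
The basis stays optimal until lathe time becomes binding; allowable increase = 28 hr.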